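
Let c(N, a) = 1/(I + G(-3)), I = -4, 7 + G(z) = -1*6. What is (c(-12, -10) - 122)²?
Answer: 4305625/289 ≈ 14898.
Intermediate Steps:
G(z) = -13 (G(z) = -7 - 1*6 = -7 - 6 = -13)
c(N, a) = -1/17 (c(N, a) = 1/(-4 - 13) = 1/(-17) = -1/17)
(c(-12, -10) - 122)² = (-1/17 - 122)² = (-2075/17)² = 4305625/289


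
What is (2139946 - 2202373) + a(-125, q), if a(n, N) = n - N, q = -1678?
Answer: -60874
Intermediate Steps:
(2139946 - 2202373) + a(-125, q) = (2139946 - 2202373) + (-125 - 1*(-1678)) = -62427 + (-125 + 1678) = -62427 + 1553 = -60874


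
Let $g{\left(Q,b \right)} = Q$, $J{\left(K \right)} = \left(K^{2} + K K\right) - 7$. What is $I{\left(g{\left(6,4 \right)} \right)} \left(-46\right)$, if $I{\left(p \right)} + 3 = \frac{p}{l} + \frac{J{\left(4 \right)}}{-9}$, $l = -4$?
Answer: $\frac{3013}{9} \approx 334.78$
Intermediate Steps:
$J{\left(K \right)} = -7 + 2 K^{2}$ ($J{\left(K \right)} = \left(K^{2} + K^{2}\right) - 7 = 2 K^{2} - 7 = -7 + 2 K^{2}$)
$I{\left(p \right)} = - \frac{52}{9} - \frac{p}{4}$ ($I{\left(p \right)} = -3 + \left(\frac{p}{-4} + \frac{-7 + 2 \cdot 4^{2}}{-9}\right) = -3 + \left(p \left(- \frac{1}{4}\right) + \left(-7 + 2 \cdot 16\right) \left(- \frac{1}{9}\right)\right) = -3 - \left(\frac{p}{4} - \left(-7 + 32\right) \left(- \frac{1}{9}\right)\right) = -3 - \left(\frac{25}{9} + \frac{p}{4}\right) = - \frac{52}{9} - \frac{p}{4}$)
$I{\left(g{\left(6,4 \right)} \right)} \left(-46\right) = \left(- \frac{52}{9} - \frac{3}{2}\right) \left(-46\right) = \left(- \frac{131}{18}\right) \left(-46\right) = \frac{3013}{9}$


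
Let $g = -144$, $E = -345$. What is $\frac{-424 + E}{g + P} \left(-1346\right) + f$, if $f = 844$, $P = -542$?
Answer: $- \frac{228045}{343} \approx -664.85$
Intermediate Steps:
$\frac{-424 + E}{g + P} \left(-1346\right) + f = \frac{-424 - 345}{-144 - 542} \left(-1346\right) + 844 = - \frac{769}{-686} \left(-1346\right) + 844 = \left(-769\right) \left(- \frac{1}{686}\right) \left(-1346\right) + 844 = \frac{769}{686} \left(-1346\right) + 844 = - \frac{517537}{343} + 844 = - \frac{228045}{343}$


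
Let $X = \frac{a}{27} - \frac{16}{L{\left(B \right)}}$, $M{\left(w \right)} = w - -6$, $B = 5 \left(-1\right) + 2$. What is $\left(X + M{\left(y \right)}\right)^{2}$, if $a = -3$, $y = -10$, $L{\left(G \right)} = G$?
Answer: $\frac{121}{81} \approx 1.4938$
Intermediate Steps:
$B = -3$ ($B = -5 + 2 = -3$)
$M{\left(w \right)} = 6 + w$ ($M{\left(w \right)} = w + 6 = 6 + w$)
$X = \frac{47}{9}$ ($X = - \frac{3}{27} - \frac{16}{-3} = \left(-3\right) \frac{1}{27} - - \frac{16}{3} = - \frac{1}{9} + \frac{16}{3} = \frac{47}{9} \approx 5.2222$)
$\left(X + M{\left(y \right)}\right)^{2} = \left(\frac{47}{9} + \left(6 - 10\right)\right)^{2} = \left(\frac{47}{9} - 4\right)^{2} = \left(\frac{11}{9}\right)^{2} = \frac{121}{81}$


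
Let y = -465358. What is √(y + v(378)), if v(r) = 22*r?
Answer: I*√457042 ≈ 676.05*I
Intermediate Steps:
√(y + v(378)) = √(-465358 + 22*378) = √(-465358 + 8316) = √(-457042) = I*√457042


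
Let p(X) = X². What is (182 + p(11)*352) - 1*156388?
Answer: -113614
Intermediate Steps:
(182 + p(11)*352) - 1*156388 = (182 + 11²*352) - 1*156388 = (182 + 121*352) - 156388 = (182 + 42592) - 156388 = 42774 - 156388 = -113614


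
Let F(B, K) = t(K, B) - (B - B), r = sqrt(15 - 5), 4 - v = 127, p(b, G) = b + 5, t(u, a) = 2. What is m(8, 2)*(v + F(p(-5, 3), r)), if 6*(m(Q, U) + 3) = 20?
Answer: -121/3 ≈ -40.333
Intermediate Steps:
m(Q, U) = 1/3 (m(Q, U) = -3 + (1/6)*20 = -3 + 10/3 = 1/3)
p(b, G) = 5 + b
v = -123 (v = 4 - 1*127 = 4 - 127 = -123)
r = sqrt(10) ≈ 3.1623
F(B, K) = 2 (F(B, K) = 2 - (B - B) = 2 - 1*0 = 2 + 0 = 2)
m(8, 2)*(v + F(p(-5, 3), r)) = (-123 + 2)/3 = (1/3)*(-121) = -121/3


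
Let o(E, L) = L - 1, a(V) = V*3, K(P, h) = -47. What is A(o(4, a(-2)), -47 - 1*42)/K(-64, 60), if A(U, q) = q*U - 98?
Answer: -525/47 ≈ -11.170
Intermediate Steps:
a(V) = 3*V
o(E, L) = -1 + L
A(U, q) = -98 + U*q (A(U, q) = U*q - 98 = -98 + U*q)
A(o(4, a(-2)), -47 - 1*42)/K(-64, 60) = (-98 + (-1 + 3*(-2))*(-47 - 1*42))/(-47) = (-98 + (-1 - 6)*(-47 - 42))*(-1/47) = (-98 - 7*(-89))*(-1/47) = (-98 + 623)*(-1/47) = 525*(-1/47) = -525/47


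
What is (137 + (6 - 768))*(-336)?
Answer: 210000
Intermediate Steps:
(137 + (6 - 768))*(-336) = (137 - 762)*(-336) = -625*(-336) = 210000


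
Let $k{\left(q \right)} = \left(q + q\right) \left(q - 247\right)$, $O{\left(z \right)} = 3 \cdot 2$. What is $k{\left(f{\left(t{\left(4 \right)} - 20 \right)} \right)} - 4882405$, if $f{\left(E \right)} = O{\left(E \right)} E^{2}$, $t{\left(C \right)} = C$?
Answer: $-922597$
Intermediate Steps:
$O{\left(z \right)} = 6$
$f{\left(E \right)} = 6 E^{2}$
$k{\left(q \right)} = 2 q \left(-247 + q\right)$
$k{\left(f{\left(t{\left(4 \right)} - 20 \right)} \right)} - 4882405 = 2 \cdot 6 \left(4 - 20\right)^{2} \left(-247 + 6 \left(4 - 20\right)^{2}\right) - 4882405 = 2 \cdot 6 \left(-16\right)^{2} \left(-247 + 6 \left(-16\right)^{2}\right) - 4882405 = 2 \cdot 6 \cdot 256 \left(-247 + 6 \cdot 256\right) - 4882405 = 2 \cdot 1536 \left(-247 + 1536\right) - 4882405 = 2 \cdot 1536 \cdot 1289 - 4882405 = 3959808 - 4882405 = -922597$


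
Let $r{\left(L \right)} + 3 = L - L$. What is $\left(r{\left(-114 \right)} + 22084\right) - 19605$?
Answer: $2476$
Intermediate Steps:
$r{\left(L \right)} = -3$ ($r{\left(L \right)} = -3 + \left(L - L\right) = -3 + 0 = -3$)
$\left(r{\left(-114 \right)} + 22084\right) - 19605 = \left(-3 + 22084\right) - 19605 = 22081 - 19605 = 2476$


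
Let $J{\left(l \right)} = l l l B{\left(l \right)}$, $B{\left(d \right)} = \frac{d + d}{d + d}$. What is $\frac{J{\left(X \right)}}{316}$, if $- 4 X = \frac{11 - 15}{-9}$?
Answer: $- \frac{1}{230364} \approx -4.341 \cdot 10^{-6}$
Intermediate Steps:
$B{\left(d \right)} = 1$ ($B{\left(d \right)} = \frac{2 d}{2 d} = 2 d \frac{1}{2 d} = 1$)
$X = - \frac{1}{9}$ ($X = - \frac{\left(11 - 15\right) \frac{1}{-9}}{4} = - \frac{\left(11 - 15\right) \left(- \frac{1}{9}\right)}{4} = - \frac{\left(-4\right) \left(- \frac{1}{9}\right)}{4} = \left(- \frac{1}{4}\right) \frac{4}{9} = - \frac{1}{9} \approx -0.11111$)
$J{\left(l \right)} = l^{3}$ ($J{\left(l \right)} = l l l 1 = l^{2} l 1 = l^{3} \cdot 1 = l^{3}$)
$\frac{J{\left(X \right)}}{316} = \frac{\left(- \frac{1}{9}\right)^{3}}{316} = \left(- \frac{1}{729}\right) \frac{1}{316} = - \frac{1}{230364}$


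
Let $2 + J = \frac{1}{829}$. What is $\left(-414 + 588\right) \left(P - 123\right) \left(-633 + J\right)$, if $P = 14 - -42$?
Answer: $\frac{6136934412}{829} \approx 7.4028 \cdot 10^{6}$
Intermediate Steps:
$P = 56$ ($P = 14 + 42 = 56$)
$J = - \frac{1657}{829}$ ($J = -2 + \frac{1}{829} = - \frac{1657}{829} \approx -1.9988$)
$\left(-414 + 588\right) \left(P - 123\right) \left(-633 + J\right) = \left(-414 + 588\right) \left(56 - 123\right) \left(-633 - \frac{1657}{829}\right) = 174 \left(-67\right) \left(- \frac{526414}{829}\right) = \left(-11658\right) \left(- \frac{526414}{829}\right) = \frac{6136934412}{829}$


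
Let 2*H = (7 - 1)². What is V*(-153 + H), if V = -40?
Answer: 5400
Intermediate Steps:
H = 18 (H = (7 - 1)²/2 = (½)*6² = (½)*36 = 18)
V*(-153 + H) = -40*(-153 + 18) = -40*(-135) = 5400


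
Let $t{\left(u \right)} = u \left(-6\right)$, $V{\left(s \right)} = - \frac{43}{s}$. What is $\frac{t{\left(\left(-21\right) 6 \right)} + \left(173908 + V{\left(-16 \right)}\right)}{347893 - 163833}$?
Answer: $\frac{2794667}{2944960} \approx 0.94897$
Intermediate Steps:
$t{\left(u \right)} = - 6 u$
$\frac{t{\left(\left(-21\right) 6 \right)} + \left(173908 + V{\left(-16 \right)}\right)}{347893 - 163833} = \frac{- 6 \left(\left(-21\right) 6\right) + \left(173908 - \frac{43}{-16}\right)}{347893 - 163833} = \frac{\left(-6\right) \left(-126\right) + \left(173908 - - \frac{43}{16}\right)}{184060} = \left(756 + \left(173908 + \frac{43}{16}\right)\right) \frac{1}{184060} = \left(756 + \frac{2782571}{16}\right) \frac{1}{184060} = \frac{2794667}{16} \cdot \frac{1}{184060} = \frac{2794667}{2944960}$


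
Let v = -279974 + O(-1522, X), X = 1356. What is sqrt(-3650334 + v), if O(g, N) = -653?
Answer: I*sqrt(3930961) ≈ 1982.7*I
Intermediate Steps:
v = -280627 (v = -279974 - 653 = -280627)
sqrt(-3650334 + v) = sqrt(-3650334 - 280627) = sqrt(-3930961) = I*sqrt(3930961)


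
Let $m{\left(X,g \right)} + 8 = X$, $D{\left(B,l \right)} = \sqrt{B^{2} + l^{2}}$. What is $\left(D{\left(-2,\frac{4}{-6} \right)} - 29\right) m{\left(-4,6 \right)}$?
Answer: $348 - 8 \sqrt{10} \approx 322.7$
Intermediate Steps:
$m{\left(X,g \right)} = -8 + X$
$\left(D{\left(-2,\frac{4}{-6} \right)} - 29\right) m{\left(-4,6 \right)} = \left(\sqrt{\left(-2\right)^{2} + \left(\frac{4}{-6}\right)^{2}} - 29\right) \left(-8 - 4\right) = \left(\sqrt{4 + \left(4 \left(- \frac{1}{6}\right)\right)^{2}} - 29\right) \left(-12\right) = \left(\sqrt{4 + \left(- \frac{2}{3}\right)^{2}} - 29\right) \left(-12\right) = \left(\sqrt{4 + \frac{4}{9}} - 29\right) \left(-12\right) = \left(\sqrt{\frac{40}{9}} - 29\right) \left(-12\right) = \left(\frac{2 \sqrt{10}}{3} - 29\right) \left(-12\right) = \left(-29 + \frac{2 \sqrt{10}}{3}\right) \left(-12\right) = 348 - 8 \sqrt{10}$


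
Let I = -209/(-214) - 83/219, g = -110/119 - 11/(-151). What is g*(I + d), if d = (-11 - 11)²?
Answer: -3247694879/7870422 ≈ -412.65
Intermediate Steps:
g = -15301/17969 (g = -110*1/119 - 11*(-1/151) = -110/119 + 11/151 = -15301/17969 ≈ -0.85152)
I = 28009/46866 (I = -209*(-1/214) - 83*1/219 = 209/214 - 83/219 = 28009/46866 ≈ 0.59764)
d = 484 (d = (-22)² = 484)
g*(I + d) = -15301*(28009/46866 + 484)/17969 = -15301/17969*22711153/46866 = -3247694879/7870422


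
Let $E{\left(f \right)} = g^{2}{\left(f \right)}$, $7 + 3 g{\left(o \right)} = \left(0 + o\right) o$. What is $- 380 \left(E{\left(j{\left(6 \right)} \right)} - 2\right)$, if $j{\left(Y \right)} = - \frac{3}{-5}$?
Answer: $- \frac{1239256}{1125} \approx -1101.6$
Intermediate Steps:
$j{\left(Y \right)} = \frac{3}{5}$ ($j{\left(Y \right)} = \left(-3\right) \left(- \frac{1}{5}\right) = \frac{3}{5}$)
$g{\left(o \right)} = - \frac{7}{3} + \frac{o^{2}}{3}$ ($g{\left(o \right)} = - \frac{7}{3} + \frac{\left(0 + o\right) o}{3} = - \frac{7}{3} + \frac{o o}{3} = - \frac{7}{3} + \frac{o^{2}}{3}$)
$E{\left(f \right)} = \left(- \frac{7}{3} + \frac{f^{2}}{3}\right)^{2}$
$- 380 \left(E{\left(j{\left(6 \right)} \right)} - 2\right) = - 380 \left(\frac{\left(-7 + \left(\frac{3}{5}\right)^{2}\right)^{2}}{9} - 2\right) = - 380 \left(\frac{\left(-7 + \frac{9}{25}\right)^{2}}{9} + \left(3 - 5\right)\right) = - 380 \left(\frac{\left(- \frac{166}{25}\right)^{2}}{9} - 2\right) = - 380 \left(\frac{1}{9} \cdot \frac{27556}{625} - 2\right) = - 380 \left(\frac{27556}{5625} - 2\right) = \left(-380\right) \frac{16306}{5625} = - \frac{1239256}{1125}$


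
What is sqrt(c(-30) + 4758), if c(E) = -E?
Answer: 6*sqrt(133) ≈ 69.195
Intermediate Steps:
sqrt(c(-30) + 4758) = sqrt(-1*(-30) + 4758) = sqrt(30 + 4758) = sqrt(4788) = 6*sqrt(133)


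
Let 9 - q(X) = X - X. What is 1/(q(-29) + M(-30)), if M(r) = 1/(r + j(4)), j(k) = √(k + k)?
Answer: 7998/71713 + 2*√2/71713 ≈ 0.11157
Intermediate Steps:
j(k) = √2*√k (j(k) = √(2*k) = √2*√k)
q(X) = 9 (q(X) = 9 - (X - X) = 9 - 1*0 = 9 + 0 = 9)
M(r) = 1/(r + 2*√2) (M(r) = 1/(r + √2*√4) = 1/(r + √2*2) = 1/(r + 2*√2))
1/(q(-29) + M(-30)) = 1/(9 + 1/(-30 + 2*√2))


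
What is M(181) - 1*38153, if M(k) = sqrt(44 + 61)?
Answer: -38153 + sqrt(105) ≈ -38143.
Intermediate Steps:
M(k) = sqrt(105)
M(181) - 1*38153 = sqrt(105) - 1*38153 = sqrt(105) - 38153 = -38153 + sqrt(105)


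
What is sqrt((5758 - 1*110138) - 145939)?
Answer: I*sqrt(250319) ≈ 500.32*I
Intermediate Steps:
sqrt((5758 - 1*110138) - 145939) = sqrt((5758 - 110138) - 145939) = sqrt(-104380 - 145939) = sqrt(-250319) = I*sqrt(250319)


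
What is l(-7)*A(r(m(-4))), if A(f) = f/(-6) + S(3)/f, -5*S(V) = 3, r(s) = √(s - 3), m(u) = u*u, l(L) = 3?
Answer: -83*√13/130 ≈ -2.3020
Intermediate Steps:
m(u) = u²
r(s) = √(-3 + s)
S(V) = -⅗ (S(V) = -⅕*3 = -⅗)
A(f) = -3/(5*f) - f/6 (A(f) = f/(-6) - 3/(5*f) = f*(-⅙) - 3/(5*f) = -f/6 - 3/(5*f) = -3/(5*f) - f/6)
l(-7)*A(r(m(-4))) = 3*(-3/(5*√(-3 + (-4)²)) - √(-3 + (-4)²)/6) = 3*(-3/(5*√(-3 + 16)) - √(-3 + 16)/6) = 3*(-3*√13/13/5 - √13/6) = 3*(-3*√13/65 - √13/6) = 3*(-83*√13/390) = -83*√13/130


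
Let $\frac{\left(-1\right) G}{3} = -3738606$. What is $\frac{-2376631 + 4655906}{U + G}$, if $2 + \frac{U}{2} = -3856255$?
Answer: $\frac{2279275}{3503304} \approx 0.65061$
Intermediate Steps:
$U = -7712514$ ($U = -4 + 2 \left(-3856255\right) = -4 - 7712510 = -7712514$)
$G = 11215818$ ($G = \left(-3\right) \left(-3738606\right) = 11215818$)
$\frac{-2376631 + 4655906}{U + G} = \frac{-2376631 + 4655906}{-7712514 + 11215818} = \frac{2279275}{3503304}$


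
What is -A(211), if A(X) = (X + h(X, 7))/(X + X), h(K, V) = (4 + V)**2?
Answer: -166/211 ≈ -0.78673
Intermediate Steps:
A(X) = (121 + X)/(2*X) (A(X) = (X + (4 + 7)**2)/(X + X) = (X + 11**2)/((2*X)) = (X + 121)*(1/(2*X)) = (121 + X)*(1/(2*X)) = (121 + X)/(2*X))
-A(211) = -(121 + 211)/(2*211) = -332/(2*211) = -1*166/211 = -166/211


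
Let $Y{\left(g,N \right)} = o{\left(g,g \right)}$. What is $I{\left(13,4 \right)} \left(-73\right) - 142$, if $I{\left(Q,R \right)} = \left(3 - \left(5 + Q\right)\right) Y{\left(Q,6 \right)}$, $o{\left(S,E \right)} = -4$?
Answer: $-4522$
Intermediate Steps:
$Y{\left(g,N \right)} = -4$
$I{\left(Q,R \right)} = 8 + 4 Q$ ($I{\left(Q,R \right)} = \left(3 - \left(5 + Q\right)\right) \left(-4\right) = \left(-2 - Q\right) \left(-4\right) = 8 + 4 Q$)
$I{\left(13,4 \right)} \left(-73\right) - 142 = \left(8 + 4 \cdot 13\right) \left(-73\right) - 142 = \left(8 + 52\right) \left(-73\right) - 142 = 60 \left(-73\right) - 142 = -4380 - 142 = -4522$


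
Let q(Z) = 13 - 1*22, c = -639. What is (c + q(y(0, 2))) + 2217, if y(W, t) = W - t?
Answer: 1569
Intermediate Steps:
q(Z) = -9 (q(Z) = 13 - 22 = -9)
(c + q(y(0, 2))) + 2217 = (-639 - 9) + 2217 = -648 + 2217 = 1569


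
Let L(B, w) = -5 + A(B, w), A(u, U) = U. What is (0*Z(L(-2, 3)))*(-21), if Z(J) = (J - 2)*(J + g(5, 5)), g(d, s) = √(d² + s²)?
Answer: 0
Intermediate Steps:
L(B, w) = -5 + w
Z(J) = (-2 + J)*(J + 5*√2) (Z(J) = (J - 2)*(J + √(5² + 5²)) = (-2 + J)*(J + √(25 + 25)) = (-2 + J)*(J + √50) = (-2 + J)*(J + 5*√2))
(0*Z(L(-2, 3)))*(-21) = (0*((-5 + 3)² - 10*√2 - 2*(-5 + 3) + 5*(-5 + 3)*√2))*(-21) = (0*((-2)² - 10*√2 - 2*(-2) + 5*(-2)*√2))*(-21) = (0*(4 - 10*√2 + 4 - 10*√2))*(-21) = (0*(8 - 20*√2))*(-21) = 0*(-21) = 0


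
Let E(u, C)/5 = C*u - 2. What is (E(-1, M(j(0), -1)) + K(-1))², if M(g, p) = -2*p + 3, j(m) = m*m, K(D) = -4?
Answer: 1521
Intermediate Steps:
j(m) = m²
M(g, p) = 3 - 2*p
E(u, C) = -10 + 5*C*u (E(u, C) = 5*(C*u - 2) = 5*(-2 + C*u) = -10 + 5*C*u)
(E(-1, M(j(0), -1)) + K(-1))² = ((-10 + 5*(3 - 2*(-1))*(-1)) - 4)² = ((-10 + 5*(3 + 2)*(-1)) - 4)² = ((-10 + 5*5*(-1)) - 4)² = ((-10 - 25) - 4)² = (-35 - 4)² = (-39)² = 1521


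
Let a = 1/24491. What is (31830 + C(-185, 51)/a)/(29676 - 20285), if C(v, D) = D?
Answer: 1280871/9391 ≈ 136.39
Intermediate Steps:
a = 1/24491 ≈ 4.0831e-5
(31830 + C(-185, 51)/a)/(29676 - 20285) = (31830 + 51/(1/24491))/(29676 - 20285) = (31830 + 51*24491)/9391 = (31830 + 1249041)*(1/9391) = 1280871*(1/9391) = 1280871/9391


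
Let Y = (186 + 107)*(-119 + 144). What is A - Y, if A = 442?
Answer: -6883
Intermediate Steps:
Y = 7325 (Y = 293*25 = 7325)
A - Y = 442 - 1*7325 = 442 - 7325 = -6883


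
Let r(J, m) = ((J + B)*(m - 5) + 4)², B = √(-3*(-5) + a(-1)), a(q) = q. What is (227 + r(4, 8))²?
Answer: 499905 + 116928*√14 ≈ 9.3741e+5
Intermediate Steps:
B = √14 (B = √(-3*(-5) - 1) = √(15 - 1) = √14 ≈ 3.7417)
r(J, m) = (4 + (-5 + m)*(J + √14))² (r(J, m) = ((J + √14)*(m - 5) + 4)² = ((J + √14)*(-5 + m) + 4)² = ((-5 + m)*(J + √14) + 4)² = (4 + (-5 + m)*(J + √14))²)
(227 + r(4, 8))² = (227 + (4 - 5*4 - 5*√14 + 4*8 + 8*√14)²)² = (227 + (4 - 20 - 5*√14 + 32 + 8*√14)²)² = (227 + (16 + 3*√14)²)²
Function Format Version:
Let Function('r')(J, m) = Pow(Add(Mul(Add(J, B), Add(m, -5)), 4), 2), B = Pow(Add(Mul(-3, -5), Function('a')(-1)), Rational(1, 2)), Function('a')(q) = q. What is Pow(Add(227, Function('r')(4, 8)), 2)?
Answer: Add(499905, Mul(116928, Pow(14, Rational(1, 2)))) ≈ 9.3741e+5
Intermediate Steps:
B = Pow(14, Rational(1, 2)) (B = Pow(Add(Mul(-3, -5), -1), Rational(1, 2)) = Pow(Add(15, -1), Rational(1, 2)) = Pow(14, Rational(1, 2)) ≈ 3.7417)
Function('r')(J, m) = Pow(Add(4, Mul(Add(-5, m), Add(J, Pow(14, Rational(1, 2))))), 2) (Function('r')(J, m) = Pow(Add(Mul(Add(J, Pow(14, Rational(1, 2))), Add(m, -5)), 4), 2) = Pow(Add(Mul(Add(J, Pow(14, Rational(1, 2))), Add(-5, m)), 4), 2) = Pow(Add(Mul(Add(-5, m), Add(J, Pow(14, Rational(1, 2)))), 4), 2) = Pow(Add(4, Mul(Add(-5, m), Add(J, Pow(14, Rational(1, 2))))), 2))
Pow(Add(227, Function('r')(4, 8)), 2) = Pow(Add(227, Pow(Add(4, Mul(-5, 4), Mul(-5, Pow(14, Rational(1, 2))), Mul(4, 8), Mul(8, Pow(14, Rational(1, 2)))), 2)), 2) = Pow(Add(227, Pow(Add(4, -20, Mul(-5, Pow(14, Rational(1, 2))), 32, Mul(8, Pow(14, Rational(1, 2)))), 2)), 2) = Pow(Add(227, Pow(Add(16, Mul(3, Pow(14, Rational(1, 2)))), 2)), 2)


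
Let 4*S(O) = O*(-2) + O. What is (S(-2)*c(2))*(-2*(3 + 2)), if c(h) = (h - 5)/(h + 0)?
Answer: 15/2 ≈ 7.5000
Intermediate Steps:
S(O) = -O/4 (S(O) = (O*(-2) + O)/4 = (-2*O + O)/4 = (-O)/4 = -O/4)
c(h) = (-5 + h)/h
(S(-2)*c(2))*(-2*(3 + 2)) = ((-¼*(-2))*((-5 + 2)/2))*(-2*(3 + 2)) = (((½)*(-3))/2)*(-2*5) = ((½)*(-3/2))*(-10) = -¾*(-10) = 15/2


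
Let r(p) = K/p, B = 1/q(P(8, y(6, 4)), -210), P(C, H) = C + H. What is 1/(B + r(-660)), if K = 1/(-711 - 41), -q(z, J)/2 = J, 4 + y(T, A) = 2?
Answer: 3474240/8279 ≈ 419.65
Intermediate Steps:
y(T, A) = -2 (y(T, A) = -4 + 2 = -2)
q(z, J) = -2*J
B = 1/420 (B = 1/(-2*(-210)) = 1/420 ≈ 0.0023810)
K = -1/752 (K = 1/(-752) = -1/752 ≈ -0.0013298)
r(p) = -1/(752*p)
1/(B + r(-660)) = 1/(1/420 - 1/752/(-660)) = 1/(1/420 - 1/752*(-1/660)) = 1/(1/420 + 1/496320) = 1/(8279/3474240) = 3474240/8279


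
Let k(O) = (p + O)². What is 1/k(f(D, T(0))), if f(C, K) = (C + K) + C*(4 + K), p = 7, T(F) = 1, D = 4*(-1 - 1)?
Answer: 1/1600 ≈ 0.00062500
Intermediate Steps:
D = -8 (D = 4*(-2) = -8)
f(C, K) = C + K + C*(4 + K)
k(O) = (7 + O)²
1/k(f(D, T(0))) = 1/((7 + (1 + 5*(-8) - 8*1))²) = 1/((7 + (1 - 40 - 8))²) = 1/((7 - 47)²) = 1/((-40)²) = 1/1600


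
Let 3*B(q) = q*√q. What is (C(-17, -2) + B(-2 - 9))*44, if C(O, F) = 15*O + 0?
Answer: -11220 - 484*I*√11/3 ≈ -11220.0 - 535.08*I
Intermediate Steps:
C(O, F) = 15*O
B(q) = q^(3/2)/3 (B(q) = (q*√q)/3 = q^(3/2)/3)
(C(-17, -2) + B(-2 - 9))*44 = (15*(-17) + (-2 - 9)^(3/2)/3)*44 = (-255 + (-11)^(3/2)/3)*44 = (-255 + (-11*I*√11)/3)*44 = (-255 - 11*I*√11/3)*44 = -11220 - 484*I*√11/3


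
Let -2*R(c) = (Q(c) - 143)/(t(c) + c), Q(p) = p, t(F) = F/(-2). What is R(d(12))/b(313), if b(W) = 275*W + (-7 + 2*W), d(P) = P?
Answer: 131/1040328 ≈ 0.00012592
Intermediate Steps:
t(F) = -F/2 (t(F) = F*(-½) = -F/2)
b(W) = -7 + 277*W
R(c) = -(-143 + c)/c (R(c) = -(c - 143)/(2*(-c/2 + c)) = -(-143 + c)/(2*(c/2)) = -(-143 + c)*2/c/2 = -(-143 + c)/c)
R(d(12))/b(313) = ((143 - 1*12)/12)/(-7 + 277*313) = ((143 - 12)/12)/(-7 + 86701) = ((1/12)*131)/86694 = (131/12)*(1/86694) = 131/1040328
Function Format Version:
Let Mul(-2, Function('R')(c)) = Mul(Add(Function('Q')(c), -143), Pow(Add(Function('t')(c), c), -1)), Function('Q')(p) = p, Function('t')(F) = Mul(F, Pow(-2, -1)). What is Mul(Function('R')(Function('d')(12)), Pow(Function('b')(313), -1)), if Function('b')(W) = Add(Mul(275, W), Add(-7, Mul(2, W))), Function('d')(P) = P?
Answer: Rational(131, 1040328) ≈ 0.00012592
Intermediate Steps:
Function('t')(F) = Mul(Rational(-1, 2), F) (Function('t')(F) = Mul(F, Rational(-1, 2)) = Mul(Rational(-1, 2), F))
Function('b')(W) = Add(-7, Mul(277, W))
Function('R')(c) = Mul(-1, Pow(c, -1), Add(-143, c)) (Function('R')(c) = Mul(Rational(-1, 2), Mul(Add(c, -143), Pow(Add(Mul(Rational(-1, 2), c), c), -1))) = Mul(Rational(-1, 2), Mul(Add(-143, c), Pow(Mul(Rational(1, 2), c), -1))) = Mul(Rational(-1, 2), Mul(Add(-143, c), Mul(2, Pow(c, -1)))) = Mul(Rational(-1, 2), Mul(2, Pow(c, -1), Add(-143, c))) = Mul(-1, Pow(c, -1), Add(-143, c)))
Mul(Function('R')(Function('d')(12)), Pow(Function('b')(313), -1)) = Mul(Mul(Pow(12, -1), Add(143, Mul(-1, 12))), Pow(Add(-7, Mul(277, 313)), -1)) = Mul(Mul(Rational(1, 12), Add(143, -12)), Pow(Add(-7, 86701), -1)) = Mul(Mul(Rational(1, 12), 131), Pow(86694, -1)) = Mul(Rational(131, 12), Rational(1, 86694)) = Rational(131, 1040328)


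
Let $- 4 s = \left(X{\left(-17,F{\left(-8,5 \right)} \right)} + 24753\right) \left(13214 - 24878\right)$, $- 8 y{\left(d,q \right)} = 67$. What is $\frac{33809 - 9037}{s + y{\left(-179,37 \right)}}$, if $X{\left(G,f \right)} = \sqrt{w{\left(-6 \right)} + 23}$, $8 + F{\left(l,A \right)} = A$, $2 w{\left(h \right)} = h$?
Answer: $\frac{114434336639392}{333434537105387209} - \frac{9246099456 \sqrt{5}}{333434537105387209} \approx 0.00034314$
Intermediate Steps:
$w{\left(h \right)} = \frac{h}{2}$
$F{\left(l,A \right)} = -8 + A$
$X{\left(G,f \right)} = 2 \sqrt{5}$ ($X{\left(G,f \right)} = \sqrt{\frac{1}{2} \left(-6\right) + 23} = \sqrt{-3 + 23} = \sqrt{20} = 2 \sqrt{5}$)
$y{\left(d,q \right)} = - \frac{67}{8}$ ($y{\left(d,q \right)} = \left(- \frac{1}{8}\right) 67 = - \frac{67}{8}$)
$s = 72179748 + 5832 \sqrt{5}$ ($s = - \frac{\left(2 \sqrt{5} + 24753\right) \left(13214 - 24878\right)}{4} = - \frac{\left(24753 + 2 \sqrt{5}\right) \left(-11664\right)}{4} = - \frac{-288718992 - 23328 \sqrt{5}}{4} = 72179748 + 5832 \sqrt{5} \approx 7.2193 \cdot 10^{7}$)
$\frac{33809 - 9037}{s + y{\left(-179,37 \right)}} = \frac{33809 - 9037}{\left(72179748 + 5832 \sqrt{5}\right) - \frac{67}{8}} = \frac{24772}{\frac{577437917}{8} + 5832 \sqrt{5}}$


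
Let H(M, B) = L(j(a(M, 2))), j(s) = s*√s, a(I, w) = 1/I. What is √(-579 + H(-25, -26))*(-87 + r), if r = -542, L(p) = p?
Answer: -629*√(-361875 - 5*I)/25 ≈ -0.10456 + 15135.0*I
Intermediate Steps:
j(s) = s^(3/2)
H(M, B) = (1/M)^(3/2)
√(-579 + H(-25, -26))*(-87 + r) = √(-579 + (1/(-25))^(3/2))*(-87 - 542) = √(-579 + (-1/25)^(3/2))*(-629) = √(-579 - I/125)*(-629) = -629*√(-579 - I/125)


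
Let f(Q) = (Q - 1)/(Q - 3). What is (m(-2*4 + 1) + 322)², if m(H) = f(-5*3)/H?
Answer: 411197284/3969 ≈ 1.0360e+5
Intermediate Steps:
f(Q) = (-1 + Q)/(-3 + Q)
m(H) = 8/(9*H) (m(H) = ((-1 - 5*3)/(-3 - 5*3))/H = ((-1 - 15)/(-3 - 15))/H = (-16/(-18))/H = (-1/18*(-16))/H = 8/(9*H))
(m(-2*4 + 1) + 322)² = (8/(9*(-2*4 + 1)) + 322)² = (8/(9*(-8 + 1)) + 322)² = ((8/9)/(-7) + 322)² = ((8/9)*(-⅐) + 322)² = (-8/63 + 322)² = (20278/63)² = 411197284/3969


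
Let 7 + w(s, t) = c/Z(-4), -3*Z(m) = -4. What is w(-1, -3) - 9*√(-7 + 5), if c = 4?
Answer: -4 - 9*I*√2 ≈ -4.0 - 12.728*I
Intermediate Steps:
Z(m) = 4/3 (Z(m) = -⅓*(-4) = 4/3)
w(s, t) = -4 (w(s, t) = -7 + 4/(4/3) = -7 + 4*(¾) = -7 + 3 = -4)
w(-1, -3) - 9*√(-7 + 5) = -4 - 9*√(-7 + 5) = -4 - 9*I*√2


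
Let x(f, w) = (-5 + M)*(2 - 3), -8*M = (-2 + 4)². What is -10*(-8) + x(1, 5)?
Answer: 171/2 ≈ 85.500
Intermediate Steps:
M = -½ (M = -(-2 + 4)²/8 = -⅛*2² = -⅛*4 = -½ ≈ -0.50000)
x(f, w) = 11/2 (x(f, w) = (-5 - ½)*(2 - 3) = -11/2*(-1) = 11/2)
-10*(-8) + x(1, 5) = -10*(-8) + 11/2 = 80 + 11/2 = 171/2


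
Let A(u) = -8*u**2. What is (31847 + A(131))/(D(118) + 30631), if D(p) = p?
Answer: -105441/30749 ≈ -3.4291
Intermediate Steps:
(31847 + A(131))/(D(118) + 30631) = (31847 - 8*131**2)/(118 + 30631) = (31847 - 8*17161)/30749 = (31847 - 137288)*(1/30749) = -105441*1/30749 = -105441/30749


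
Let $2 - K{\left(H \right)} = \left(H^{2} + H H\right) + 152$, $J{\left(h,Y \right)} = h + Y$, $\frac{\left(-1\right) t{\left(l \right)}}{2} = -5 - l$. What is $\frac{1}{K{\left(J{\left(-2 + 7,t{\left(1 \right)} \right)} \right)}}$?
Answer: $- \frac{1}{728} \approx -0.0013736$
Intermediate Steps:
$t{\left(l \right)} = 10 + 2 l$ ($t{\left(l \right)} = - 2 \left(-5 - l\right) = 10 + 2 l$)
$J{\left(h,Y \right)} = Y + h$
$K{\left(H \right)} = -150 - 2 H^{2}$ ($K{\left(H \right)} = 2 - \left(\left(H^{2} + H H\right) + 152\right) = 2 - \left(\left(H^{2} + H^{2}\right) + 152\right) = 2 - \left(2 H^{2} + 152\right) = 2 - \left(152 + 2 H^{2}\right) = -150 - 2 H^{2}$)
$\frac{1}{K{\left(J{\left(-2 + 7,t{\left(1 \right)} \right)} \right)}} = \frac{1}{-150 - 2 \left(\left(10 + 2 \cdot 1\right) + \left(-2 + 7\right)\right)^{2}} = \frac{1}{-150 - 2 \left(\left(10 + 2\right) + 5\right)^{2}} = \frac{1}{-150 - 2 \left(12 + 5\right)^{2}} = \frac{1}{-150 - 2 \cdot 17^{2}} = \frac{1}{-150 - 578} = \frac{1}{-728} = - \frac{1}{728}$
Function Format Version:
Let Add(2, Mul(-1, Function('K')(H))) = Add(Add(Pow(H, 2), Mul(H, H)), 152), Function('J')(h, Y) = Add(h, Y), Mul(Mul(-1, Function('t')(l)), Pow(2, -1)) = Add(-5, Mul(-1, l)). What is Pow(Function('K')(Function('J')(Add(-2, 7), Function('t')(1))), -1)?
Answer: Rational(-1, 728) ≈ -0.0013736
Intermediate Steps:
Function('t')(l) = Add(10, Mul(2, l)) (Function('t')(l) = Mul(-2, Add(-5, Mul(-1, l))) = Add(10, Mul(2, l)))
Function('J')(h, Y) = Add(Y, h)
Function('K')(H) = Add(-150, Mul(-2, Pow(H, 2))) (Function('K')(H) = Add(2, Mul(-1, Add(Add(Pow(H, 2), Mul(H, H)), 152))) = Add(2, Mul(-1, Add(Add(Pow(H, 2), Pow(H, 2)), 152))) = Add(2, Mul(-1, Add(Mul(2, Pow(H, 2)), 152))) = Add(2, Mul(-1, Add(152, Mul(2, Pow(H, 2))))) = Add(2, Add(-152, Mul(-2, Pow(H, 2)))) = Add(-150, Mul(-2, Pow(H, 2))))
Pow(Function('K')(Function('J')(Add(-2, 7), Function('t')(1))), -1) = Pow(Add(-150, Mul(-2, Pow(Add(Add(10, Mul(2, 1)), Add(-2, 7)), 2))), -1) = Pow(Add(-150, Mul(-2, Pow(Add(Add(10, 2), 5), 2))), -1) = Pow(Add(-150, Mul(-2, Pow(Add(12, 5), 2))), -1) = Pow(Add(-150, Mul(-2, Pow(17, 2))), -1) = Pow(Add(-150, Mul(-2, 289)), -1) = Pow(Add(-150, -578), -1) = Pow(-728, -1) = Rational(-1, 728)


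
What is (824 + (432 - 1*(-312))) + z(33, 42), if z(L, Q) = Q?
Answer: 1610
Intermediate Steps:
(824 + (432 - 1*(-312))) + z(33, 42) = (824 + (432 - 1*(-312))) + 42 = (824 + (432 + 312)) + 42 = (824 + 744) + 42 = 1568 + 42 = 1610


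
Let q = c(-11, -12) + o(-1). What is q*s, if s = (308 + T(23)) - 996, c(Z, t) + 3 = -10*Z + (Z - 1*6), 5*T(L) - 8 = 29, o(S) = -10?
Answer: -54448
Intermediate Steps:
T(L) = 37/5 (T(L) = 8/5 + (⅕)*29 = 8/5 + 29/5 = 37/5)
c(Z, t) = -9 - 9*Z (c(Z, t) = -3 + (-10*Z + (Z - 1*6)) = -3 + (-10*Z + (Z - 6)) = -3 + (-10*Z + (-6 + Z)) = -3 + (-6 - 9*Z) = -9 - 9*Z)
q = 80 (q = (-9 - 9*(-11)) - 10 = (-9 + 99) - 10 = 90 - 10 = 80)
s = -3403/5 (s = (308 + 37/5) - 996 = 1577/5 - 996 = -3403/5 ≈ -680.60)
q*s = 80*(-3403/5) = -54448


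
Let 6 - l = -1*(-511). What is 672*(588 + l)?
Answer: 55776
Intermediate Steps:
l = -505 (l = 6 - (-1)*(-511) = 6 - 1*511 = 6 - 511 = -505)
672*(588 + l) = 672*(588 - 505) = 672*83 = 55776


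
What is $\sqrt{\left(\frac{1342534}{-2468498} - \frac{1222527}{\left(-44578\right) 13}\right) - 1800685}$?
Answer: $\frac{5 i \sqrt{36849431573224946929207620042}}{715264574986} \approx 1341.9 i$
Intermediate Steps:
$\sqrt{\left(\frac{1342534}{-2468498} - \frac{1222527}{\left(-44578\right) 13}\right) - 1800685} = \sqrt{\left(1342534 \left(- \frac{1}{2468498}\right) - \frac{1222527}{-579514}\right) - 1800685} = \sqrt{\left(- \frac{671267}{1234249} - - \frac{1222527}{579514}\right) - 1800685} = \sqrt{\left(- \frac{671267}{1234249} + \frac{1222527}{579514}\right) - 1800685} = \sqrt{\frac{1119894102985}{715264574986} - 1800685} = \sqrt{- \frac{1287965071314562425}{715264574986}} = \frac{5 i \sqrt{36849431573224946929207620042}}{715264574986}$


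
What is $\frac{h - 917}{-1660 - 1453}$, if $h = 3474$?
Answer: $- \frac{2557}{3113} \approx -0.82139$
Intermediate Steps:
$\frac{h - 917}{-1660 - 1453} = \frac{3474 - 917}{-1660 - 1453} = \frac{2557}{-3113} = 2557 \left(- \frac{1}{3113}\right) = - \frac{2557}{3113}$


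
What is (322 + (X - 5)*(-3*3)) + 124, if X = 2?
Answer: 473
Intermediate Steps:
(322 + (X - 5)*(-3*3)) + 124 = (322 + (2 - 5)*(-3*3)) + 124 = (322 - 3*(-9)) + 124 = (322 + 27) + 124 = 349 + 124 = 473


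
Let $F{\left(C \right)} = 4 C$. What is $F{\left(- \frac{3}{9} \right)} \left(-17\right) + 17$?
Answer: $\frac{119}{3} \approx 39.667$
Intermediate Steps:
$F{\left(- \frac{3}{9} \right)} \left(-17\right) + 17 = 4 \left(- \frac{3}{9}\right) \left(-17\right) + 17 = 4 \left(\left(-3\right) \frac{1}{9}\right) \left(-17\right) + 17 = 4 \left(- \frac{1}{3}\right) \left(-17\right) + 17 = \left(- \frac{4}{3}\right) \left(-17\right) + 17 = \frac{68}{3} + 17 = \frac{119}{3}$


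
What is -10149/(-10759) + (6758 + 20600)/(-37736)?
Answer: 836207/3830204 ≈ 0.21832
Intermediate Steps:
-10149/(-10759) + (6758 + 20600)/(-37736) = -10149*(-1/10759) + 27358*(-1/37736) = 10149/10759 - 13679/18868 = 836207/3830204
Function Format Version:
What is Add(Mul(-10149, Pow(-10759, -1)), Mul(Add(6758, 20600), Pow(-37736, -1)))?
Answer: Rational(836207, 3830204) ≈ 0.21832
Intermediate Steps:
Add(Mul(-10149, Pow(-10759, -1)), Mul(Add(6758, 20600), Pow(-37736, -1))) = Add(Mul(-10149, Rational(-1, 10759)), Mul(27358, Rational(-1, 37736))) = Add(Rational(10149, 10759), Rational(-13679, 18868)) = Rational(836207, 3830204)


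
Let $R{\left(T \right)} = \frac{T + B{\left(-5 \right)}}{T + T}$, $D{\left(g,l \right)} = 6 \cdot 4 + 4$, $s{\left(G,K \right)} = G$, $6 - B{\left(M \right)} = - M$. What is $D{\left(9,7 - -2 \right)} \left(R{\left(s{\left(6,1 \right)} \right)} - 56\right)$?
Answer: $- \frac{4655}{3} \approx -1551.7$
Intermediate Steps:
$B{\left(M \right)} = 6 + M$ ($B{\left(M \right)} = 6 - - M = 6 + M$)
$D{\left(g,l \right)} = 28$ ($D{\left(g,l \right)} = 24 + 4 = 28$)
$R{\left(T \right)} = \frac{1 + T}{2 T}$ ($R{\left(T \right)} = \frac{T + \left(6 - 5\right)}{T + T} = \frac{T + 1}{2 T} = \left(1 + T\right) \frac{1}{2 T} = \frac{1 + T}{2 T}$)
$D{\left(9,7 - -2 \right)} \left(R{\left(s{\left(6,1 \right)} \right)} - 56\right) = 28 \left(\frac{1 + 6}{2 \cdot 6} - 56\right) = 28 \left(\frac{1}{2} \cdot \frac{1}{6} \cdot 7 - 56\right) = 28 \left(\frac{7}{12} - 56\right) = 28 \left(- \frac{665}{12}\right) = - \frac{4655}{3}$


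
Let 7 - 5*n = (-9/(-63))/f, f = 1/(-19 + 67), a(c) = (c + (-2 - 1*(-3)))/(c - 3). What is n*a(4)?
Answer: 1/7 ≈ 0.14286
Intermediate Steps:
a(c) = (1 + c)/(-3 + c) (a(c) = (c + (-2 + 3))/(-3 + c) = (c + 1)/(-3 + c) = (1 + c)/(-3 + c))
f = 1/48 ≈ 0.020833
n = 1/35 (n = 7/5 - (-9/(-63))/(5*1/48) = 7/5 - (-9*(-1/63))*48/5 = 7/5 - 48/35 = 1/35 ≈ 0.028571)
n*a(4) = ((1 + 4)/(-3 + 4))/35 = (5/1)/35 = (1*5)/35 = (1/35)*5 = 1/7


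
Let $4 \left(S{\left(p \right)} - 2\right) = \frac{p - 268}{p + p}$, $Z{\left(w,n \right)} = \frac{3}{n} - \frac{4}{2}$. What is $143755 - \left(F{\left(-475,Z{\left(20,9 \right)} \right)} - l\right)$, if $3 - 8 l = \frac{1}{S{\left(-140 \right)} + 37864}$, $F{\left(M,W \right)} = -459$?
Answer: $\frac{6116178945925}{42410328} \approx 1.4421 \cdot 10^{5}$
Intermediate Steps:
$Z{\left(w,n \right)} = -2 + \frac{3}{n}$ ($Z{\left(w,n \right)} = \frac{3}{n} - 2 = -2 + \frac{3}{n}$)
$S{\left(p \right)} = 2 + \frac{-268 + p}{8 p}$ ($S{\left(p \right)} = 2 + \frac{\left(p - 268\right) \frac{1}{p + p}}{4} = 2 + \frac{\left(-268 + p\right) \frac{1}{2 p}}{4} = 2 + \frac{\frac{1}{2} \frac{1}{p} \left(-268 + p\right)}{4} = 2 + \frac{-268 + p}{8 p}$)
$l = \frac{15903733}{42410328}$ ($l = \frac{3}{8} - \frac{1}{8 \left(\frac{-268 + 17 \left(-140\right)}{8 \left(-140\right)} + 37864\right)} = \frac{3}{8} - \frac{1}{8 \left(\frac{1}{8} \left(- \frac{1}{140}\right) \left(-268 - 2380\right) + 37864\right)} = \frac{3}{8} - \frac{1}{8 \left(\frac{1}{8} \left(- \frac{1}{140}\right) \left(-2648\right) + 37864\right)} = \frac{3}{8} - \frac{1}{8 \left(\frac{331}{140} + 37864\right)} = \frac{3}{8} - \frac{1}{8 \cdot \frac{5301291}{140}} = \frac{3}{8} - \frac{35}{10602582} = \frac{15903733}{42410328} \approx 0.375$)
$143755 - \left(F{\left(-475,Z{\left(20,9 \right)} \right)} - l\right) = 143755 - \left(-459 - \frac{15903733}{42410328}\right) = 143755 - - \frac{19482244285}{42410328} = 143755 + \frac{19482244285}{42410328} = \frac{6116178945925}{42410328}$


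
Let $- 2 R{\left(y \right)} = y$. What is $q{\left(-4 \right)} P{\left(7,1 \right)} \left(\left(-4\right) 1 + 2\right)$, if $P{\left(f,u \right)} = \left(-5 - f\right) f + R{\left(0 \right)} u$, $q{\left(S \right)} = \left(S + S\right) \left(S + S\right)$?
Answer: $10752$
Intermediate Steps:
$R{\left(y \right)} = - \frac{y}{2}$
$q{\left(S \right)} = 4 S^{2}$ ($q{\left(S \right)} = 2 S 2 S = 4 S^{2}$)
$P{\left(f,u \right)} = f \left(-5 - f\right)$ ($P{\left(f,u \right)} = \left(-5 - f\right) f + \left(- \frac{1}{2}\right) 0 u = f \left(-5 - f\right) + 0 u = f \left(-5 - f\right) + 0 = f \left(-5 - f\right)$)
$q{\left(-4 \right)} P{\left(7,1 \right)} \left(\left(-4\right) 1 + 2\right) = 4 \left(-4\right)^{2} \cdot 7 \left(-5 - 7\right) \left(\left(-4\right) 1 + 2\right) = 4 \cdot 16 \cdot 7 \left(-5 - 7\right) \left(-4 + 2\right) = 64 \cdot 7 \left(-12\right) \left(-2\right) = 64 \left(-84\right) \left(-2\right) = \left(-5376\right) \left(-2\right) = 10752$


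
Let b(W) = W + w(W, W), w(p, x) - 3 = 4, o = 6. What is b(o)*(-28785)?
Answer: -374205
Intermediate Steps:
w(p, x) = 7 (w(p, x) = 3 + 4 = 7)
b(W) = 7 + W (b(W) = W + 7 = 7 + W)
b(o)*(-28785) = (7 + 6)*(-28785) = 13*(-28785) = -374205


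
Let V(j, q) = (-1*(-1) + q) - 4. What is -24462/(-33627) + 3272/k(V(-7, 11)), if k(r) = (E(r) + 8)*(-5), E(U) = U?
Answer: -4502941/112090 ≈ -40.173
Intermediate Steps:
V(j, q) = -3 + q (V(j, q) = (1 + q) - 4 = -3 + q)
k(r) = -40 - 5*r (k(r) = (r + 8)*(-5) = (8 + r)*(-5) = -40 - 5*r)
-24462/(-33627) + 3272/k(V(-7, 11)) = -24462/(-33627) + 3272/(-40 - 5*(-3 + 11)) = -24462*(-1/33627) + 3272/(-40 - 5*8) = 8154/11209 + 3272/(-40 - 40) = 8154/11209 + 3272/(-80) = 8154/11209 + 3272*(-1/80) = 8154/11209 - 409/10 = -4502941/112090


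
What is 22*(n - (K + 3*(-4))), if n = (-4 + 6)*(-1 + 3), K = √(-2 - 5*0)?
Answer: 352 - 22*I*√2 ≈ 352.0 - 31.113*I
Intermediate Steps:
K = I*√2 (K = √(-2 + 0) = √(-2) = I*√2 ≈ 1.4142*I)
n = 4 (n = 2*2 = 4)
22*(n - (K + 3*(-4))) = 22*(4 - (I*√2 + 3*(-4))) = 22*(4 - (I*√2 - 12)) = 22*(4 - (-12 + I*√2)) = 22*(4 + (12 - I*√2)) = 22*(16 - I*√2) = 352 - 22*I*√2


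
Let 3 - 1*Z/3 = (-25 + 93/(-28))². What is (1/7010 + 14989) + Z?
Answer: 34600957317/2747920 ≈ 12592.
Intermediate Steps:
Z = -1879491/784 (Z = 9 - 3*(-25 + 93/(-28))² = 9 - 3*(-25 + 93*(-1/28))² = 9 - 3*(-25 - 93/28)² = 9 - 3*(-793/28)² = 9 - 3*628849/784 = 9 - 1886547/784 = -1879491/784 ≈ -2397.3)
(1/7010 + 14989) + Z = (1/7010 + 14989) - 1879491/784 = 105072891/7010 - 1879491/784 = 34600957317/2747920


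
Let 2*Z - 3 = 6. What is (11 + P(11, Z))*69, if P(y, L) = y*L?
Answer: 8349/2 ≈ 4174.5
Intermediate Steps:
Z = 9/2 (Z = 3/2 + (½)*6 = 3/2 + 3 = 9/2 ≈ 4.5000)
P(y, L) = L*y
(11 + P(11, Z))*69 = (11 + (9/2)*11)*69 = (11 + 99/2)*69 = (121/2)*69 = 8349/2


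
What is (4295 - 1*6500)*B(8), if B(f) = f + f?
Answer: -35280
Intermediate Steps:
B(f) = 2*f
(4295 - 1*6500)*B(8) = (4295 - 1*6500)*(2*8) = (4295 - 6500)*16 = -2205*16 = -35280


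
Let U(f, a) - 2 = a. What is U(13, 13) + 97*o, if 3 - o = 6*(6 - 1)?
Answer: -2604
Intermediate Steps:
U(f, a) = 2 + a
o = -27 (o = 3 - 6*(6 - 1) = 3 - 6*5 = 3 - 1*30 = 3 - 30 = -27)
U(13, 13) + 97*o = (2 + 13) + 97*(-27) = 15 - 2619 = -2604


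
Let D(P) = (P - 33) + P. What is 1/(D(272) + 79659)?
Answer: 1/80170 ≈ 1.2473e-5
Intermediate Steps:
D(P) = -33 + 2*P (D(P) = (-33 + P) + P = -33 + 2*P)
1/(D(272) + 79659) = 1/((-33 + 2*272) + 79659) = 1/((-33 + 544) + 79659) = 1/(511 + 79659) = 1/80170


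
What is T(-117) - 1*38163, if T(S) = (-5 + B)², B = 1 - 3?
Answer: -38114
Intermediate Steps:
B = -2
T(S) = 49 (T(S) = (-5 - 2)² = (-7)² = 49)
T(-117) - 1*38163 = 49 - 1*38163 = 49 - 38163 = -38114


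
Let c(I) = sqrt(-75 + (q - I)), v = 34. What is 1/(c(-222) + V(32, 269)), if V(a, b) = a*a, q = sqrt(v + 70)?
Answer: 1/(1024 + sqrt(147 + 2*sqrt(26))) ≈ 0.00096475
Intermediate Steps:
q = 2*sqrt(26) (q = sqrt(34 + 70) = sqrt(104) = 2*sqrt(26) ≈ 10.198)
V(a, b) = a**2
c(I) = sqrt(-75 - I + 2*sqrt(26)) (c(I) = sqrt(-75 + (2*sqrt(26) - I)) = sqrt(-75 + (-I + 2*sqrt(26))) = sqrt(-75 - I + 2*sqrt(26)))
1/(c(-222) + V(32, 269)) = 1/(sqrt(-75 - 1*(-222) + 2*sqrt(26)) + 32**2) = 1/(sqrt(-75 + 222 + 2*sqrt(26)) + 1024) = 1/(sqrt(147 + 2*sqrt(26)) + 1024) = 1/(1024 + sqrt(147 + 2*sqrt(26)))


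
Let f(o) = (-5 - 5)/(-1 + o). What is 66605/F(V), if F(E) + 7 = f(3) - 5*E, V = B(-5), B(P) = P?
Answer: 66605/13 ≈ 5123.5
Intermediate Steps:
f(o) = -10/(-1 + o)
V = -5
F(E) = -12 - 5*E (F(E) = -7 + (-10/(-1 + 3) - 5*E) = -7 + (-10/2 - 5*E) = -7 + (-10*½ - 5*E) = -7 + (-5 - 5*E) = -12 - 5*E)
66605/F(V) = 66605/(-12 - 5*(-5)) = 66605/(-12 + 25) = 66605/13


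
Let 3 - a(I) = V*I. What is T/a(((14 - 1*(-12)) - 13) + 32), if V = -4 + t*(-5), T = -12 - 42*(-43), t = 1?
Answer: 299/68 ≈ 4.3971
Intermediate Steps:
T = 1794 (T = -12 + 1806 = 1794)
V = -9 (V = -4 + 1*(-5) = -4 - 5 = -9)
a(I) = 3 + 9*I (a(I) = 3 - (-9)*I = 3 + 9*I)
T/a(((14 - 1*(-12)) - 13) + 32) = 1794/(3 + 9*(((14 - 1*(-12)) - 13) + 32)) = 1794/(3 + 9*(((14 + 12) - 13) + 32)) = 1794/(3 + 9*((26 - 13) + 32)) = 1794/(3 + 9*(13 + 32)) = 1794/(3 + 9*45) = 1794/(3 + 405) = 1794/408 = 1794*(1/408) = 299/68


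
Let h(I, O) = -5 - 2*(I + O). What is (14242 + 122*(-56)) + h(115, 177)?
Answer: 6821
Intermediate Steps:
h(I, O) = -5 - 2*I - 2*O (h(I, O) = -5 + (-2*I - 2*O) = -5 - 2*I - 2*O)
(14242 + 122*(-56)) + h(115, 177) = (14242 + 122*(-56)) + (-5 - 2*115 - 2*177) = (14242 - 6832) + (-5 - 230 - 354) = 7410 - 589 = 6821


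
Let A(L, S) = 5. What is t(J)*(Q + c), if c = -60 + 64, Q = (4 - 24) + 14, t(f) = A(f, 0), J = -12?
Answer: -10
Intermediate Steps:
t(f) = 5
Q = -6 (Q = -20 + 14 = -6)
c = 4
t(J)*(Q + c) = 5*(-6 + 4) = 5*(-2) = -10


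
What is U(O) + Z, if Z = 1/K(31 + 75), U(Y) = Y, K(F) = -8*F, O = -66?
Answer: -55969/848 ≈ -66.001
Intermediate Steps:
Z = -1/848 (Z = 1/(-8*(31 + 75)) = 1/(-8*106) = 1/(-848) = -1/848 ≈ -0.0011792)
U(O) + Z = -66 - 1/848 = -55969/848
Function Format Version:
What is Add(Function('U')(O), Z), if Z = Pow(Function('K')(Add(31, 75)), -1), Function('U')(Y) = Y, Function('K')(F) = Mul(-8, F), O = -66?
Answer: Rational(-55969, 848) ≈ -66.001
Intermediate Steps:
Z = Rational(-1, 848) (Z = Pow(Mul(-8, Add(31, 75)), -1) = Pow(Mul(-8, 106), -1) = Pow(-848, -1) = Rational(-1, 848) ≈ -0.0011792)
Add(Function('U')(O), Z) = Add(-66, Rational(-1, 848)) = Rational(-55969, 848)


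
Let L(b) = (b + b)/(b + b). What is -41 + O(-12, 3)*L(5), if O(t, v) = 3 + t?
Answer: -50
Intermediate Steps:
L(b) = 1 (L(b) = (2*b)/((2*b)) = (2*b)*(1/(2*b)) = 1)
-41 + O(-12, 3)*L(5) = -41 + (3 - 12)*1 = -41 - 9*1 = -41 - 9 = -50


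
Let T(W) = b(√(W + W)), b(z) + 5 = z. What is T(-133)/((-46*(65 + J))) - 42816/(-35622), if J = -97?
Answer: 10474507/8739264 + I*√266/1472 ≈ 1.1986 + 0.01108*I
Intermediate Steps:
b(z) = -5 + z
T(W) = -5 + √2*√W (T(W) = -5 + √(W + W) = -5 + √(2*W) = -5 + √2*√W)
T(-133)/((-46*(65 + J))) - 42816/(-35622) = (-5 + √2*√(-133))/((-46*(65 - 97))) - 42816/(-35622) = (-5 + √2*(I*√133))/((-46*(-32))) - 42816*(-1/35622) = (-5 + I*√266)/1472 + 7136/5937 = (-5 + I*√266)*(1/1472) + 7136/5937 = (-5/1472 + I*√266/1472) + 7136/5937 = 10474507/8739264 + I*√266/1472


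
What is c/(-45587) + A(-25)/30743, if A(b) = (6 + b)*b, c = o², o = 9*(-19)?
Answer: -877302238/1401481141 ≈ -0.62598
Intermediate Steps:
o = -171
c = 29241 (c = (-171)² = 29241)
A(b) = b*(6 + b)
c/(-45587) + A(-25)/30743 = 29241/(-45587) - 25*(6 - 25)/30743 = 29241*(-1/45587) - 25*(-19)*(1/30743) = -29241/45587 + 475*(1/30743) = -29241/45587 + 475/30743 = -877302238/1401481141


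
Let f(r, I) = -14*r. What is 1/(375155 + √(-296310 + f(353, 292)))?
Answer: 375155/140741575277 - 14*I*√1537/140741575277 ≈ 2.6656e-6 - 3.8998e-9*I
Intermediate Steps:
1/(375155 + √(-296310 + f(353, 292))) = 1/(375155 + √(-296310 - 14*353)) = 1/(375155 + √(-296310 - 4942)) = 1/(375155 + √(-301252)) = 1/(375155 + 14*I*√1537)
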